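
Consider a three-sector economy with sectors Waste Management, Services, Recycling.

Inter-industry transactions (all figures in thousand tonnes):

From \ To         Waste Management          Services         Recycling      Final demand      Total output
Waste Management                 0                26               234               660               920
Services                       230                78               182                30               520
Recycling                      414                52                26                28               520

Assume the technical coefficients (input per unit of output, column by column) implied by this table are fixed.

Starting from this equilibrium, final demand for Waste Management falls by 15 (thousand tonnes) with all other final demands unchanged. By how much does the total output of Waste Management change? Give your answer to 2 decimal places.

Δx_1 = -20.35

Technical coefficients a_ij = z_ij / X_j:
  a_11 = 0/920 = 0.00, a_21 = 230/920 = 0.25, a_31 = 414/920 = 0.45
  a_12 = 26/520 = 0.05, a_22 = 78/520 = 0.15, a_32 = 52/520 = 0.10
  a_13 = 234/520 = 0.45, a_23 = 182/520 = 0.35, a_33 = 26/520 = 0.05
I − A =
  [   1.00    -0.05    -0.45]
  [  -0.25     0.85    -0.35]
  [  -0.45    -0.10     0.95]
Cofactors of I−A, C_ij = (−1)^(i+j)·(minor ij) (rows/columns in the sector order above):
  C_11 = (0.85)(0.95) − (-0.35)(-0.10) = 0.7725
  C_12 = −[(-0.25)(0.95) − (-0.35)(-0.45)] = 0.3950
  C_13 = (-0.25)(-0.10) − (0.85)(-0.45) = 0.4075
  C_21 = −[(-0.05)(0.95) − (-0.45)(-0.10)] = 0.0925
  C_22 = (1.00)(0.95) − (-0.45)(-0.45) = 0.7475
  C_23 = −[(1.00)(-0.10) − (-0.05)(-0.45)] = 0.1225
  C_31 = (-0.05)(-0.35) − (-0.45)(0.85) = 0.4000
  C_32 = −[(1.00)(-0.35) − (-0.45)(-0.25)] = 0.4625
  C_33 = (1.00)(0.85) − (-0.05)(-0.25) = 0.8375
det(I−A) = Σ_j (I−A)_1j·C_1j = (1.00)(0.7725) + (-0.05)(0.3950) + (-0.45)(0.4075) = 0.569375
adj(I−A) = Cᵀ =
  [ 0.7725   0.0925   0.4000]
  [ 0.3950   0.7475   0.4625]
  [ 0.4075   0.1225   0.8375]
(I − A)⁻¹ = adj(I−A) / det(I−A) ≈
  [   1.3568     0.1625     0.7025]
  [   0.6937     1.3128     0.8123]
  [   0.7157     0.2151     1.4709]
Δx = (I − A)⁻¹ Δd with Δd having -15 in the Waste Management component and 0 elsewhere.
So Δx_1 = L_11 · (-15), where L_11 = adj(I−A)_11 / det(I−A) = 0.7725 / 0.569375.
Δx_1 = 0.7725 × (-15) / 0.569375 = -11.5875 / 0.569375 ≈ -20.35.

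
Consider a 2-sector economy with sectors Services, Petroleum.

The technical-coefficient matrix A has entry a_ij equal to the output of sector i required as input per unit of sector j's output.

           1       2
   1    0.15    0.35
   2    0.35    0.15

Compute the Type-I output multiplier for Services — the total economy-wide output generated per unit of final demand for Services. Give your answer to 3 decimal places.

I − A =
  [   0.85    -0.35]
  [  -0.35     0.85]
det(I−A) = (0.85)(0.85) − (-0.35)(-0.35) = 0.6000
adj(I−A) = [[0.85, 0.35], [0.35, 0.85]]
(I − A)⁻¹ = adj(I−A) / det(I−A) ≈
  [   1.4167     0.5833]
  [   0.5833     1.4167]
The output multiplier for sector j is the column-j sum of the Leontief inverse (I − A)⁻¹ = adj(I−A) / det(I−A).
Column 1 of adj(I−A): (0.85, 0.35); det(I−A) = 0.6000.
m_1 = (0.85 + 0.35) / 0.6000 = 1.20 / 0.6000 = 2.000.

m_1 = 2.000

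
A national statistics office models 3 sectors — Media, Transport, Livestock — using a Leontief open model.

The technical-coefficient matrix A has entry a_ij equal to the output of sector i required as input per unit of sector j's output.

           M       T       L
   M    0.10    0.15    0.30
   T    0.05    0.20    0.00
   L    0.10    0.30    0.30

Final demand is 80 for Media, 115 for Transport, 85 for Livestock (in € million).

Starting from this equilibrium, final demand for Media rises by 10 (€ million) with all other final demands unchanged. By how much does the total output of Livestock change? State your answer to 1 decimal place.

I − A =
  [   0.90    -0.15    -0.30]
  [  -0.05     0.80     0.00]
  [  -0.10    -0.30     0.70]
Cofactors of I−A, C_ij = (−1)^(i+j)·(minor ij) (rows/columns in the sector order above):
  C_11 = (0.80)(0.70) − (0.00)(-0.30) = 0.5600
  C_12 = −[(-0.05)(0.70) − (0.00)(-0.10)] = 0.0350
  C_13 = (-0.05)(-0.30) − (0.80)(-0.10) = 0.0950
  C_21 = −[(-0.15)(0.70) − (-0.30)(-0.30)] = 0.1950
  C_22 = (0.90)(0.70) − (-0.30)(-0.10) = 0.6000
  C_23 = −[(0.90)(-0.30) − (-0.15)(-0.10)] = 0.2850
  C_31 = (-0.15)(0.00) − (-0.30)(0.80) = 0.2400
  C_32 = −[(0.90)(0.00) − (-0.30)(-0.05)] = 0.0150
  C_33 = (0.90)(0.80) − (-0.15)(-0.05) = 0.7125
det(I−A) = Σ_j (I−A)_1j·C_1j = (0.90)(0.5600) + (-0.15)(0.0350) + (-0.30)(0.0950) = 0.47025
adj(I−A) = Cᵀ =
  [ 0.5600   0.1950   0.2400]
  [ 0.0350   0.6000   0.0150]
  [ 0.0950   0.2850   0.7125]
(I − A)⁻¹ = adj(I−A) / det(I−A) ≈
  [   1.1909     0.4147     0.5104]
  [   0.0744     1.2759     0.0319]
  [   0.2020     0.6061     1.5152]
Δx = (I − A)⁻¹ Δd with Δd having +10 in the Media component and 0 elsewhere.
So Δx_L = L_LM · (+10), where L_LM = adj(I−A)_LM / det(I−A) = 0.0950 / 0.47025.
Δx_L = 0.0950 × (+10) / 0.47025 = 0.95 / 0.47025 ≈ 2.0.

Δx_L = 2.0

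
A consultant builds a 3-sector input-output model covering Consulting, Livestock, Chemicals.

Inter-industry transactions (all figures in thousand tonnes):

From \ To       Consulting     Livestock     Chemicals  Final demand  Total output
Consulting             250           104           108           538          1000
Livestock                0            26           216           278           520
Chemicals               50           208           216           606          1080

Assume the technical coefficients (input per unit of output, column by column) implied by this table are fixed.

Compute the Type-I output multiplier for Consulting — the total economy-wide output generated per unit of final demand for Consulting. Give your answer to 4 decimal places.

m_1 = 1.4655

Technical coefficients a_ij = z_ij / X_j:
  a_11 = 250/1000 = 0.25, a_21 = 0/1000 = 0.00, a_31 = 50/1000 = 0.05
  a_12 = 104/520 = 0.20, a_22 = 26/520 = 0.05, a_32 = 208/520 = 0.40
  a_13 = 108/1080 = 0.10, a_23 = 216/1080 = 0.20, a_33 = 216/1080 = 0.20
I − A =
  [   0.75    -0.20    -0.10]
  [   0.00     0.95    -0.20]
  [  -0.05    -0.40     0.80]
Cofactors of I−A, C_ij = (−1)^(i+j)·(minor ij) (rows/columns in the sector order above):
  C_11 = (0.95)(0.80) − (-0.20)(-0.40) = 0.6800
  C_12 = −[(0.00)(0.80) − (-0.20)(-0.05)] = 0.0100
  C_13 = (0.00)(-0.40) − (0.95)(-0.05) = 0.0475
  C_21 = −[(-0.20)(0.80) − (-0.10)(-0.40)] = 0.2000
  C_22 = (0.75)(0.80) − (-0.10)(-0.05) = 0.5950
  C_23 = −[(0.75)(-0.40) − (-0.20)(-0.05)] = 0.3100
  C_31 = (-0.20)(-0.20) − (-0.10)(0.95) = 0.1350
  C_32 = −[(0.75)(-0.20) − (-0.10)(0.00)] = 0.1500
  C_33 = (0.75)(0.95) − (-0.20)(0.00) = 0.7125
det(I−A) = Σ_j (I−A)_1j·C_1j = (0.75)(0.6800) + (-0.20)(0.0100) + (-0.10)(0.0475) = 0.50325
adj(I−A) = Cᵀ =
  [ 0.6800   0.2000   0.1350]
  [ 0.0100   0.5950   0.1500]
  [ 0.0475   0.3100   0.7125]
(I − A)⁻¹ = adj(I−A) / det(I−A) ≈
  [   1.35122     0.39742     0.26826]
  [   0.01987     1.18231     0.29806]
  [   0.09439     0.61600     1.41580]
The output multiplier for sector j is the column-j sum of the Leontief inverse (I − A)⁻¹ = adj(I−A) / det(I−A).
Column 1 of adj(I−A): (0.6800, 0.0100, 0.0475); det(I−A) = 0.50325.
m_1 = (0.6800 + 0.0100 + 0.0475) / 0.50325 = 0.7375 / 0.50325 ≈ 1.4655.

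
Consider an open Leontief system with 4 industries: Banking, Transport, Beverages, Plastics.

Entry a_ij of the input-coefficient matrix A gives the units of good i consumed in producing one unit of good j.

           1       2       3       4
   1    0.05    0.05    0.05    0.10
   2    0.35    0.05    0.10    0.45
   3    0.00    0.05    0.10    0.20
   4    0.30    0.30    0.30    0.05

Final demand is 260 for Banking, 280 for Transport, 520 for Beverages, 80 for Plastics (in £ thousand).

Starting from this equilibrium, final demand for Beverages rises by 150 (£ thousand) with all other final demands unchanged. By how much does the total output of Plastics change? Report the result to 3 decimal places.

I − A =
  [   0.95    -0.05    -0.05    -0.10]
  [  -0.35     0.95    -0.10    -0.45]
  [   0.00    -0.05     0.90    -0.20]
  [  -0.30    -0.30    -0.30     0.95]
Compute the cofactors C_ij = (−1)^(i+j)·(3×3 minor ij) of I−A; the adjugate is their transpose:
adj(I−A) = Cᵀ =
  [ 0.616250   0.073625   0.081375   0.116875]
  [ 0.405750   0.725250   0.249375   0.438750]
  [ 0.101375   0.103625   0.666750   0.200125]
  [ 0.354750   0.285000   0.315000   0.790875]
det(I−A) = Σ_j (I−A)_1j·C_1j = (0.95)(0.616250) + (-0.05)(0.405750) + (-0.05)(0.101375) + (-0.10)(0.354750) = 0.52460625
(I − A)⁻¹ = adj(I−A) / det(I−A) ≈
  [   1.1747     0.1403     0.1551     0.2228]
  [   0.7734     1.3825     0.4754     0.8363]
  [   0.1932     0.1975     1.2710     0.3815]
  [   0.6762     0.5433     0.6005     1.5076]
Δx = (I − A)⁻¹ Δd with Δd having +150 in the Beverages component and 0 elsewhere.
So Δx_4 = L_43 · (+150), where L_43 = adj(I−A)_43 / det(I−A) = 0.315000 / 0.52460625.
Δx_4 = 0.315000 × (+150) / 0.52460625 = 47.25 / 0.52460625 ≈ 90.068.

Δx_4 = 90.068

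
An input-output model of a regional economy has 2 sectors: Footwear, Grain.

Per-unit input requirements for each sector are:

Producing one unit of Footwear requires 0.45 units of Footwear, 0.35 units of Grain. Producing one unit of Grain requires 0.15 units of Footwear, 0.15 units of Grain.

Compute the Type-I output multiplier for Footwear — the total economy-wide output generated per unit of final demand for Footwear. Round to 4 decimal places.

I − A =
  [   0.55    -0.15]
  [  -0.35     0.85]
det(I−A) = (0.55)(0.85) − (-0.15)(-0.35) = 0.4150
adj(I−A) = [[0.85, 0.15], [0.35, 0.55]]
(I − A)⁻¹ = adj(I−A) / det(I−A) ≈
  [   2.04819     0.36145]
  [   0.84337     1.32530]
The output multiplier for sector j is the column-j sum of the Leontief inverse (I − A)⁻¹ = adj(I−A) / det(I−A).
Column F of adj(I−A): (0.85, 0.35); det(I−A) = 0.4150.
m_F = (0.85 + 0.35) / 0.4150 = 1.20 / 0.4150 ≈ 2.8916.

m_F = 2.8916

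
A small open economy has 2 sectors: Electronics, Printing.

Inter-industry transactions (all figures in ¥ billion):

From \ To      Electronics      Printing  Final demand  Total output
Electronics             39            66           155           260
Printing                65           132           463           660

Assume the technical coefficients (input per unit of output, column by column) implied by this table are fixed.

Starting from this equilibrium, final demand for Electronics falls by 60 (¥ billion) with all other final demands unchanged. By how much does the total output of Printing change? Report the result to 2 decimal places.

Δx_2 = -22.90

Technical coefficients a_ij = z_ij / X_j:
  a_11 = 39/260 = 0.15, a_21 = 65/260 = 0.25
  a_12 = 66/660 = 0.10, a_22 = 132/660 = 0.20
I − A =
  [   0.85    -0.10]
  [  -0.25     0.80]
det(I−A) = (0.85)(0.80) − (-0.10)(-0.25) = 0.6550
adj(I−A) = [[0.80, 0.10], [0.25, 0.85]]
(I − A)⁻¹ = adj(I−A) / det(I−A) ≈
  [   1.2214     0.1527]
  [   0.3817     1.2977]
Δx = (I − A)⁻¹ Δd with Δd having -60 in the Electronics component and 0 elsewhere.
So Δx_2 = L_21 · (-60), where L_21 = adj(I−A)_21 / det(I−A) = 0.25 / 0.6550.
Δx_2 = 0.25 × (-60) / 0.6550 = -15.00 / 0.6550 ≈ -22.90.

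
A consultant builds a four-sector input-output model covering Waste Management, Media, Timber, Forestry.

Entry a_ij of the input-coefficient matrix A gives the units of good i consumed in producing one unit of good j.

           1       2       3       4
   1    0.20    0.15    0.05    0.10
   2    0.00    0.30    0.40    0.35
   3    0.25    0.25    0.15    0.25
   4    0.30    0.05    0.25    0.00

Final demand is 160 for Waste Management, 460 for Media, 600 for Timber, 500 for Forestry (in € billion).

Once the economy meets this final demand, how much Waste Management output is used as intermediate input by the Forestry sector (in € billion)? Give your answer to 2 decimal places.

I − A =
  [   0.80    -0.15    -0.05    -0.10]
  [   0.00     0.70    -0.40    -0.35]
  [  -0.25    -0.25     0.85    -0.25]
  [  -0.30    -0.05    -0.25     1.00]
Compute the cofactors C_ij = (−1)^(i+j)·(3×3 minor ij) of I−A; the adjugate is their transpose:
adj(I−A) = Cᵀ =
  [ 0.409500   0.141750   0.126750   0.122250]
  [ 0.241125   0.582000   0.383250   0.323625]
  [ 0.249375   0.252500   0.509250   0.240625]
  [ 0.197250   0.134750   0.184500   0.372250]
det(I−A) = Σ_j (I−A)_1j·C_1j = (0.80)(0.409500) + (-0.15)(0.241125) + (-0.05)(0.249375) + (-0.10)(0.197250) = 0.2592375
(I − A)⁻¹ = adj(I−A) / det(I−A) ≈
  [   1.5796     0.5468     0.4889     0.4716]
  [   0.9301     2.2450     1.4784     1.2484]
  [   0.9620     0.9740     1.9644     0.9282]
  [   0.7609     0.5198     0.7117     1.4359]
First solve x = (I − A)⁻¹ d = adj(I−A)·d / det(I−A); in particular x_4 = (0.197250·160 + 0.134750·460 + 0.184500·600 + 0.372250·500) / 0.2592375 = 390.37 / 0.2592375 ≈ 1505.8392.
Intermediate flow from 1 to 4: z_14 = a_14 · x_4 = 0.10 × 390.37 / 0.2592375 = 39.037 / 0.2592375 ≈ 150.58.

z_14 = 150.58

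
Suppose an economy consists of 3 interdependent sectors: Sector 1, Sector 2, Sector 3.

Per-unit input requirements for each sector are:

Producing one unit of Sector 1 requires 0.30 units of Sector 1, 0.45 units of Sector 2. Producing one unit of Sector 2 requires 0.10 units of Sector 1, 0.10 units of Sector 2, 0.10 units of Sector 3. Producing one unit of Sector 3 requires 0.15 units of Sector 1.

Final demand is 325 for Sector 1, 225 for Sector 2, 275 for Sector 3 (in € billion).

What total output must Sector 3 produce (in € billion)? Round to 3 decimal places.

I − A =
  [   0.70    -0.10    -0.15]
  [  -0.45     0.90     0.00]
  [   0.00    -0.10     1.00]
Cofactors of I−A, C_ij = (−1)^(i+j)·(minor ij) (rows/columns in the sector order above):
  C_11 = (0.90)(1.00) − (0.00)(-0.10) = 0.9000
  C_12 = −[(-0.45)(1.00) − (0.00)(0.00)] = 0.4500
  C_13 = (-0.45)(-0.10) − (0.90)(0.00) = 0.0450
  C_21 = −[(-0.10)(1.00) − (-0.15)(-0.10)] = 0.1150
  C_22 = (0.70)(1.00) − (-0.15)(0.00) = 0.7000
  C_23 = −[(0.70)(-0.10) − (-0.10)(0.00)] = 0.0700
  C_31 = (-0.10)(0.00) − (-0.15)(0.90) = 0.1350
  C_32 = −[(0.70)(0.00) − (-0.15)(-0.45)] = 0.0675
  C_33 = (0.70)(0.90) − (-0.10)(-0.45) = 0.5850
det(I−A) = Σ_j (I−A)_1j·C_1j = (0.70)(0.9000) + (-0.10)(0.4500) + (-0.15)(0.0450) = 0.57825
adj(I−A) = Cᵀ =
  [ 0.9000   0.1150   0.1350]
  [ 0.4500   0.7000   0.0675]
  [ 0.0450   0.0700   0.5850]
(I − A)⁻¹ = adj(I−A) / det(I−A) ≈
  [   1.5564     0.1989     0.2335]
  [   0.7782     1.2105     0.1167]
  [   0.0778     0.1211     1.0117]
x = (I − A)⁻¹ d = adj(I−A)·d / det(I−A), with det(I−A) = 0.57825:
  x_1 = (0.9000·325 + 0.1150·225 + 0.1350·275) / 0.57825 = 355.50 / 0.57825 ≈ 614.786
  x_2 = (0.4500·325 + 0.7000·225 + 0.0675·275) / 0.57825 = 322.3125 / 0.57825 ≈ 557.393
  x_3 = (0.0450·325 + 0.0700·225 + 0.5850·275) / 0.57825 = 191.25 / 0.57825 ≈ 330.739

x_3 = 330.739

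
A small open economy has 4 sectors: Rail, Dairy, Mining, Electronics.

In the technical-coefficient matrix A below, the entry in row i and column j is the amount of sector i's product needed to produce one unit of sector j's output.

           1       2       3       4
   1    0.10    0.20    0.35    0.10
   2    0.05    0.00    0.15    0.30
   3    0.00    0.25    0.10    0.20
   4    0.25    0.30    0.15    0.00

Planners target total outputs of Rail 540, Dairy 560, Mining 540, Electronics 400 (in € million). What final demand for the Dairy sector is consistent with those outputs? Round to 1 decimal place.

d_2 = 332.0

I − A =
  [   0.90    -0.20    -0.35    -0.10]
  [  -0.05     1.00    -0.15    -0.30]
  [   0.00    -0.25     0.90    -0.20]
  [  -0.25    -0.30    -0.15     1.00]
d = (I − A) x:
  d_1 = (+0.90)·540 + (-0.20)·560 + (-0.35)·540 + (-0.10)·400 = 145.0
  d_2 = (-0.05)·540 + (+1.00)·560 + (-0.15)·540 + (-0.30)·400 = 332.0
  d_3 = (+0.00)·540 + (-0.25)·560 + (+0.90)·540 + (-0.20)·400 = 266.0
  d_4 = (-0.25)·540 + (-0.30)·560 + (-0.15)·540 + (+1.00)·400 = 16.0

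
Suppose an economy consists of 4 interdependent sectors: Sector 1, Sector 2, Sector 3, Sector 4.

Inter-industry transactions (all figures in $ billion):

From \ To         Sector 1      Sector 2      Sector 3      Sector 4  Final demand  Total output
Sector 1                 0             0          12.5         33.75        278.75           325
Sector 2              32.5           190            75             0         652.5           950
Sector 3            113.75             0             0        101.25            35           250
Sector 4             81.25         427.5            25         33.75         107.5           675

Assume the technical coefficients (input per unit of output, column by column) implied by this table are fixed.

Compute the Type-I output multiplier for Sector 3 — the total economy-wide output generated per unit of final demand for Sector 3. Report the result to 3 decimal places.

m_3 = 1.881

Technical coefficients a_ij = z_ij / X_j:
  a_11 = 0/325 = 0.00, a_21 = 32.5/325 = 0.10, a_31 = 113.75/325 = 0.35, a_41 = 81.25/325 = 0.25
  a_12 = 0/950 = 0.00, a_22 = 190/950 = 0.20, a_32 = 0/950 = 0.00, a_42 = 427.5/950 = 0.45
  a_13 = 12.5/250 = 0.05, a_23 = 75/250 = 0.30, a_33 = 0/250 = 0.00, a_43 = 25/250 = 0.10
  a_14 = 33.75/675 = 0.05, a_24 = 0/675 = 0.00, a_34 = 101.25/675 = 0.15, a_44 = 33.75/675 = 0.05
I − A =
  [   1.00     0.00    -0.05    -0.05]
  [  -0.10     0.80    -0.30     0.00]
  [  -0.35     0.00     1.00    -0.15]
  [  -0.25    -0.45    -0.10     0.95]
Compute the cofactors C_ij = (−1)^(i+j)·(3×3 minor ij) of I−A; the adjugate is their transpose:
adj(I−A) = Cᵀ =
  [ 0.727750   0.025875   0.048750   0.046000]
  [ 0.204500   0.902250   0.286500   0.056000]
  [ 0.302750   0.075375   0.747750   0.134000]
  [ 0.320250   0.442125   0.227250   0.786000]
det(I−A) = Σ_j (I−A)_1j·C_1j = (1.00)(0.727750) + (0.00)(0.204500) + (-0.05)(0.302750) + (-0.05)(0.320250) = 0.6966
(I − A)⁻¹ = adj(I−A) / det(I−A) ≈
  [   1.0447     0.0371     0.0700     0.0660]
  [   0.2936     1.2952     0.4113     0.0804]
  [   0.4346     0.1082     1.0734     0.1924]
  [   0.4597     0.6347     0.3262     1.1283]
The output multiplier for sector j is the column-j sum of the Leontief inverse (I − A)⁻¹ = adj(I−A) / det(I−A).
Column 3 of adj(I−A): (0.048750, 0.286500, 0.747750, 0.227250); det(I−A) = 0.6966.
m_3 = (0.048750 + 0.286500 + 0.747750 + 0.227250) / 0.6966 = 1.31025 / 0.6966 ≈ 1.881.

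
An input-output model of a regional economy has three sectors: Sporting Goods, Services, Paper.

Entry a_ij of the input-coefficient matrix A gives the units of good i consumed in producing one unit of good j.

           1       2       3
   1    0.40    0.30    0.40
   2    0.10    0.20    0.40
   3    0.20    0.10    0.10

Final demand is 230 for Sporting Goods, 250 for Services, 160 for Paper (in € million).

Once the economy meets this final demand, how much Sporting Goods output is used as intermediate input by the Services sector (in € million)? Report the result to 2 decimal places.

z_12 = 206.47

I − A =
  [   0.60    -0.30    -0.40]
  [  -0.10     0.80    -0.40]
  [  -0.20    -0.10     0.90]
Cofactors of I−A, C_ij = (−1)^(i+j)·(minor ij) (rows/columns in the sector order above):
  C_11 = (0.80)(0.90) − (-0.40)(-0.10) = 0.6800
  C_12 = −[(-0.10)(0.90) − (-0.40)(-0.20)] = 0.1700
  C_13 = (-0.10)(-0.10) − (0.80)(-0.20) = 0.1700
  C_21 = −[(-0.30)(0.90) − (-0.40)(-0.10)] = 0.3100
  C_22 = (0.60)(0.90) − (-0.40)(-0.20) = 0.4600
  C_23 = −[(0.60)(-0.10) − (-0.30)(-0.20)] = 0.1200
  C_31 = (-0.30)(-0.40) − (-0.40)(0.80) = 0.4400
  C_32 = −[(0.60)(-0.40) − (-0.40)(-0.10)] = 0.2800
  C_33 = (0.60)(0.80) − (-0.30)(-0.10) = 0.4500
det(I−A) = Σ_j (I−A)_1j·C_1j = (0.60)(0.6800) + (-0.30)(0.1700) + (-0.40)(0.1700) = 0.2890
adj(I−A) = Cᵀ =
  [ 0.6800   0.3100   0.4400]
  [ 0.1700   0.4600   0.2800]
  [ 0.1700   0.1200   0.4500]
(I − A)⁻¹ = adj(I−A) / det(I−A) ≈
  [   2.3529     1.0727     1.5225]
  [   0.5882     1.5917     0.9689]
  [   0.5882     0.4152     1.5571]
First solve x = (I − A)⁻¹ d = adj(I−A)·d / det(I−A); in particular x_2 = (0.1700·230 + 0.4600·250 + 0.2800·160) / 0.2890 = 198.90 / 0.2890 ≈ 688.2353.
Intermediate flow from 1 to 2: z_12 = a_12 · x_2 = 0.30 × 198.90 / 0.2890 = 59.67 / 0.2890 ≈ 206.47.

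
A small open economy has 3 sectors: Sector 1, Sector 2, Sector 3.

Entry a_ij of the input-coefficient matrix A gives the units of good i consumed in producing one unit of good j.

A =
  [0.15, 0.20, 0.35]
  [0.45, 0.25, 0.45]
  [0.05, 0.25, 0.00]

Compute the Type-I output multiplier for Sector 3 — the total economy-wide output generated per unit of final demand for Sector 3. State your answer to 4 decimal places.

I − A =
  [   0.85    -0.20    -0.35]
  [  -0.45     0.75    -0.45]
  [  -0.05    -0.25     1.00]
Cofactors of I−A, C_ij = (−1)^(i+j)·(minor ij) (rows/columns in the sector order above):
  C_11 = (0.75)(1.00) − (-0.45)(-0.25) = 0.6375
  C_12 = −[(-0.45)(1.00) − (-0.45)(-0.05)] = 0.4725
  C_13 = (-0.45)(-0.25) − (0.75)(-0.05) = 0.1500
  C_21 = −[(-0.20)(1.00) − (-0.35)(-0.25)] = 0.2875
  C_22 = (0.85)(1.00) − (-0.35)(-0.05) = 0.8325
  C_23 = −[(0.85)(-0.25) − (-0.20)(-0.05)] = 0.2225
  C_31 = (-0.20)(-0.45) − (-0.35)(0.75) = 0.3525
  C_32 = −[(0.85)(-0.45) − (-0.35)(-0.45)] = 0.5400
  C_33 = (0.85)(0.75) − (-0.20)(-0.45) = 0.5475
det(I−A) = Σ_j (I−A)_1j·C_1j = (0.85)(0.6375) + (-0.20)(0.4725) + (-0.35)(0.1500) = 0.394875
adj(I−A) = Cᵀ =
  [ 0.6375   0.2875   0.3525]
  [ 0.4725   0.8325   0.5400]
  [ 0.1500   0.2225   0.5475]
(I − A)⁻¹ = adj(I−A) / det(I−A) ≈
  [   1.61443     0.72808     0.89269]
  [   1.19658     2.10826     1.36752]
  [   0.37987     0.56347     1.38651]
The output multiplier for sector j is the column-j sum of the Leontief inverse (I − A)⁻¹ = adj(I−A) / det(I−A).
Column 3 of adj(I−A): (0.3525, 0.5400, 0.5475); det(I−A) = 0.394875.
m_3 = (0.3525 + 0.5400 + 0.5475) / 0.394875 = 1.44 / 0.394875 ≈ 3.6467.

m_3 = 3.6467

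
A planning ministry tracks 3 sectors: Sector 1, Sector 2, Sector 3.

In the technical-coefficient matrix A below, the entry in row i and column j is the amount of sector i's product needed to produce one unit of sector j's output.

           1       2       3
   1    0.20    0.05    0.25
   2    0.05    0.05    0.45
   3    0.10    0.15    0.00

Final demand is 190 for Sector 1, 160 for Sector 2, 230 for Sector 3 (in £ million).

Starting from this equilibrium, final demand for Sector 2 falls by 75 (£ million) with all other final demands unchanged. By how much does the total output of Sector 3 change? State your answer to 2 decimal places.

Δx_3 = -13.88

I − A =
  [   0.80    -0.05    -0.25]
  [  -0.05     0.95    -0.45]
  [  -0.10    -0.15     1.00]
Cofactors of I−A, C_ij = (−1)^(i+j)·(minor ij) (rows/columns in the sector order above):
  C_11 = (0.95)(1.00) − (-0.45)(-0.15) = 0.8825
  C_12 = −[(-0.05)(1.00) − (-0.45)(-0.10)] = 0.0950
  C_13 = (-0.05)(-0.15) − (0.95)(-0.10) = 0.1025
  C_21 = −[(-0.05)(1.00) − (-0.25)(-0.15)] = 0.0875
  C_22 = (0.80)(1.00) − (-0.25)(-0.10) = 0.7750
  C_23 = −[(0.80)(-0.15) − (-0.05)(-0.10)] = 0.1250
  C_31 = (-0.05)(-0.45) − (-0.25)(0.95) = 0.2600
  C_32 = −[(0.80)(-0.45) − (-0.25)(-0.05)] = 0.3725
  C_33 = (0.80)(0.95) − (-0.05)(-0.05) = 0.7575
det(I−A) = Σ_j (I−A)_1j·C_1j = (0.80)(0.8825) + (-0.05)(0.0950) + (-0.25)(0.1025) = 0.675625
adj(I−A) = Cᵀ =
  [ 0.8825   0.0875   0.2600]
  [ 0.0950   0.7750   0.3725]
  [ 0.1025   0.1250   0.7575]
(I − A)⁻¹ = adj(I−A) / det(I−A) ≈
  [   1.3062     0.1295     0.3848]
  [   0.1406     1.1471     0.5513]
  [   0.1517     0.1850     1.1212]
Δx = (I − A)⁻¹ Δd with Δd having -75 in the Sector 2 component and 0 elsewhere.
So Δx_3 = L_32 · (-75), where L_32 = adj(I−A)_32 / det(I−A) = 0.1250 / 0.675625.
Δx_3 = 0.1250 × (-75) / 0.675625 = -9.375 / 0.675625 ≈ -13.88.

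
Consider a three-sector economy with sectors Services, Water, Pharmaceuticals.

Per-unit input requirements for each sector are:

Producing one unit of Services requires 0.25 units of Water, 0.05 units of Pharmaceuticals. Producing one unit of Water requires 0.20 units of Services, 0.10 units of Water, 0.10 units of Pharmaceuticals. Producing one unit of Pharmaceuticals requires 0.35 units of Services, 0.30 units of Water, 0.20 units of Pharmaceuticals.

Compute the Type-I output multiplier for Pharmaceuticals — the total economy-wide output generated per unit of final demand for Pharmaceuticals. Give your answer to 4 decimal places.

I − A =
  [   1.00    -0.20    -0.35]
  [  -0.25     0.90    -0.30]
  [  -0.05    -0.10     0.80]
Cofactors of I−A, C_ij = (−1)^(i+j)·(minor ij) (rows/columns in the sector order above):
  C_11 = (0.90)(0.80) − (-0.30)(-0.10) = 0.6900
  C_12 = −[(-0.25)(0.80) − (-0.30)(-0.05)] = 0.2150
  C_13 = (-0.25)(-0.10) − (0.90)(-0.05) = 0.0700
  C_21 = −[(-0.20)(0.80) − (-0.35)(-0.10)] = 0.1950
  C_22 = (1.00)(0.80) − (-0.35)(-0.05) = 0.7825
  C_23 = −[(1.00)(-0.10) − (-0.20)(-0.05)] = 0.1100
  C_31 = (-0.20)(-0.30) − (-0.35)(0.90) = 0.3750
  C_32 = −[(1.00)(-0.30) − (-0.35)(-0.25)] = 0.3875
  C_33 = (1.00)(0.90) − (-0.20)(-0.25) = 0.8500
det(I−A) = Σ_j (I−A)_1j·C_1j = (1.00)(0.6900) + (-0.20)(0.2150) + (-0.35)(0.0700) = 0.6225
adj(I−A) = Cᵀ =
  [ 0.6900   0.1950   0.3750]
  [ 0.2150   0.7825   0.3875]
  [ 0.0700   0.1100   0.8500]
(I − A)⁻¹ = adj(I−A) / det(I−A) ≈
  [   1.10843     0.31325     0.60241]
  [   0.34538     1.25703     0.62249]
  [   0.11245     0.17671     1.36546]
The output multiplier for sector j is the column-j sum of the Leontief inverse (I − A)⁻¹ = adj(I−A) / det(I−A).
Column P of adj(I−A): (0.3750, 0.3875, 0.8500); det(I−A) = 0.6225.
m_P = (0.3750 + 0.3875 + 0.8500) / 0.6225 = 1.6125 / 0.6225 ≈ 2.5904.

m_P = 2.5904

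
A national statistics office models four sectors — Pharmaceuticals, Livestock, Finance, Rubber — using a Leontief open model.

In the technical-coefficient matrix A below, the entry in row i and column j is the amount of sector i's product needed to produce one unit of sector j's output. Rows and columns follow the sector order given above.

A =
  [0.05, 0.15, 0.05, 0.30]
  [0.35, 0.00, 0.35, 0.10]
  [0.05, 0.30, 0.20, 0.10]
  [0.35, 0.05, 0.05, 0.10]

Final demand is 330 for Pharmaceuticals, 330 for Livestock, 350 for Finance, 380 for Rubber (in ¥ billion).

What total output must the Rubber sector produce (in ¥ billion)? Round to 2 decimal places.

x_R = 862.60

I − A =
  [   0.95    -0.15    -0.05    -0.30]
  [  -0.35     1.00    -0.35    -0.10]
  [  -0.05    -0.30     0.80    -0.10]
  [  -0.35    -0.05    -0.05     0.90]
Compute the cofactors C_ij = (−1)^(i+j)·(3×3 minor ij) of I−A; the adjugate is their transpose:
adj(I−A) = Cᵀ =
  [ 0.613250   0.137500   0.113000   0.232250]
  [ 0.306500   0.590500   0.290000   0.200000]
  [ 0.186500   0.242500   0.687500   0.165500]
  [ 0.265875   0.099750   0.098250   0.607875]
det(I−A) = Σ_j (I−A)_1j·C_1j = (0.95)(0.613250) + (-0.15)(0.306500) + (-0.05)(0.186500) + (-0.30)(0.265875) = 0.447525
(I − A)⁻¹ = adj(I−A) / det(I−A) ≈
  [   1.3703     0.3072     0.2525     0.5190]
  [   0.6849     1.3195     0.6480     0.4469]
  [   0.4167     0.5419     1.5362     0.3698]
  [   0.5941     0.2229     0.2195     1.3583]
x = (I − A)⁻¹ d = adj(I−A)·d / det(I−A), with det(I−A) = 0.447525:
  x_P = (0.613250·330 + 0.137500·330 + 0.113000·350 + 0.232250·380) / 0.447525 = 375.5525 / 0.447525 ≈ 839.18
  x_L = (0.306500·330 + 0.590500·330 + 0.290000·350 + 0.200000·380) / 0.447525 = 473.51 / 0.447525 ≈ 1058.06
  x_F = (0.186500·330 + 0.242500·330 + 0.687500·350 + 0.165500·380) / 0.447525 = 445.085 / 0.447525 ≈ 994.55
  x_R = (0.265875·330 + 0.099750·330 + 0.098250·350 + 0.607875·380) / 0.447525 = 386.03625 / 0.447525 ≈ 862.60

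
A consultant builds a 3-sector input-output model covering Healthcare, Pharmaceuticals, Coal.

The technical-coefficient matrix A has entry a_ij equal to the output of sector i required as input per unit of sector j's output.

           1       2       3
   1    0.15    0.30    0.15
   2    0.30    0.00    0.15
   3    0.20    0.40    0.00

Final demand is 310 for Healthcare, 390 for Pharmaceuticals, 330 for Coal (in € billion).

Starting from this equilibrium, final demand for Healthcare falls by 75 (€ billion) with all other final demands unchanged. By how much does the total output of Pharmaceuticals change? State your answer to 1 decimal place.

Δx_2 = -38.0

I − A =
  [   0.85    -0.30    -0.15]
  [  -0.30     1.00    -0.15]
  [  -0.20    -0.40     1.00]
Cofactors of I−A, C_ij = (−1)^(i+j)·(minor ij) (rows/columns in the sector order above):
  C_11 = (1.00)(1.00) − (-0.15)(-0.40) = 0.9400
  C_12 = −[(-0.30)(1.00) − (-0.15)(-0.20)] = 0.3300
  C_13 = (-0.30)(-0.40) − (1.00)(-0.20) = 0.3200
  C_21 = −[(-0.30)(1.00) − (-0.15)(-0.40)] = 0.3600
  C_22 = (0.85)(1.00) − (-0.15)(-0.20) = 0.8200
  C_23 = −[(0.85)(-0.40) − (-0.30)(-0.20)] = 0.4000
  C_31 = (-0.30)(-0.15) − (-0.15)(1.00) = 0.1950
  C_32 = −[(0.85)(-0.15) − (-0.15)(-0.30)] = 0.1725
  C_33 = (0.85)(1.00) − (-0.30)(-0.30) = 0.7600
det(I−A) = Σ_j (I−A)_1j·C_1j = (0.85)(0.9400) + (-0.30)(0.3300) + (-0.15)(0.3200) = 0.6520
adj(I−A) = Cᵀ =
  [ 0.9400   0.3600   0.1950]
  [ 0.3300   0.8200   0.1725]
  [ 0.3200   0.4000   0.7600]
(I − A)⁻¹ = adj(I−A) / det(I−A) ≈
  [   1.4417     0.5521     0.2991]
  [   0.5061     1.2577     0.2646]
  [   0.4908     0.6135     1.1656]
Δx = (I − A)⁻¹ Δd with Δd having -75 in the Healthcare component and 0 elsewhere.
So Δx_2 = L_21 · (-75), where L_21 = adj(I−A)_21 / det(I−A) = 0.3300 / 0.6520.
Δx_2 = 0.3300 × (-75) / 0.6520 = -24.75 / 0.6520 ≈ -38.0.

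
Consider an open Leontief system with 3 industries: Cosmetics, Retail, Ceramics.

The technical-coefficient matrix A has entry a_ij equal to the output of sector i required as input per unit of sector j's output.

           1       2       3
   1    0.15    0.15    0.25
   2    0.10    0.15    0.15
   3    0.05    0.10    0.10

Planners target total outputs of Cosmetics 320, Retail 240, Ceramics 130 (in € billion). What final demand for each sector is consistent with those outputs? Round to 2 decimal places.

d_1 = 203.50, d_2 = 152.50, d_3 = 77.00

I − A =
  [   0.85    -0.15    -0.25]
  [  -0.10     0.85    -0.15]
  [  -0.05    -0.10     0.90]
d = (I − A) x:
  d_1 = (+0.85)·320 + (-0.15)·240 + (-0.25)·130 = 203.50
  d_2 = (-0.10)·320 + (+0.85)·240 + (-0.15)·130 = 152.50
  d_3 = (-0.05)·320 + (-0.10)·240 + (+0.90)·130 = 77.00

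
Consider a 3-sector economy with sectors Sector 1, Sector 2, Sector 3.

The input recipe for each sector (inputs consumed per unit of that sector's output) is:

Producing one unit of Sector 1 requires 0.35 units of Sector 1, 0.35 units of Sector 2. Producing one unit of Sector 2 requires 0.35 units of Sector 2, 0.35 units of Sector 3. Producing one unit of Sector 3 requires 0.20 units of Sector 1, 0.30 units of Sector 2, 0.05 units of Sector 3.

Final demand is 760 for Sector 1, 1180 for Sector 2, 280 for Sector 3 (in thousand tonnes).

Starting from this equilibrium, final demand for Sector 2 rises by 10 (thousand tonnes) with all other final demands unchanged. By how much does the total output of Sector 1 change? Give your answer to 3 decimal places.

I − A =
  [   0.65     0.00    -0.20]
  [  -0.35     0.65    -0.30]
  [   0.00    -0.35     0.95]
Cofactors of I−A, C_ij = (−1)^(i+j)·(minor ij) (rows/columns in the sector order above):
  C_11 = (0.65)(0.95) − (-0.30)(-0.35) = 0.5125
  C_12 = −[(-0.35)(0.95) − (-0.30)(0.00)] = 0.3325
  C_13 = (-0.35)(-0.35) − (0.65)(0.00) = 0.1225
  C_21 = −[(0.00)(0.95) − (-0.20)(-0.35)] = 0.0700
  C_22 = (0.65)(0.95) − (-0.20)(0.00) = 0.6175
  C_23 = −[(0.65)(-0.35) − (0.00)(0.00)] = 0.2275
  C_31 = (0.00)(-0.30) − (-0.20)(0.65) = 0.1300
  C_32 = −[(0.65)(-0.30) − (-0.20)(-0.35)] = 0.2650
  C_33 = (0.65)(0.65) − (0.00)(-0.35) = 0.4225
det(I−A) = Σ_j (I−A)_1j·C_1j = (0.65)(0.5125) + (0.00)(0.3325) + (-0.20)(0.1225) = 0.308625
adj(I−A) = Cᵀ =
  [ 0.5125   0.0700   0.1300]
  [ 0.3325   0.6175   0.2650]
  [ 0.1225   0.2275   0.4225]
(I − A)⁻¹ = adj(I−A) / det(I−A) ≈
  [   1.6606     0.2268     0.4212]
  [   1.0774     2.0008     0.8586]
  [   0.3969     0.7371     1.3690]
Δx = (I − A)⁻¹ Δd with Δd having +10 in the Sector 2 component and 0 elsewhere.
So Δx_1 = L_12 · (+10), where L_12 = adj(I−A)_12 / det(I−A) = 0.0700 / 0.308625.
Δx_1 = 0.0700 × (+10) / 0.308625 = 0.70 / 0.308625 ≈ 2.268.

Δx_1 = 2.268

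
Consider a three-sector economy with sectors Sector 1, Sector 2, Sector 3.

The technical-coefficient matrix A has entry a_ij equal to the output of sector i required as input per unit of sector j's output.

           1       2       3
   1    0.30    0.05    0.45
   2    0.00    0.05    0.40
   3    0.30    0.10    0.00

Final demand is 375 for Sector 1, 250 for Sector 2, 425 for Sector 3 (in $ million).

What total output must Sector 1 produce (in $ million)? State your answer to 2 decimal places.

x_1 = 1104.30

I − A =
  [   0.70    -0.05    -0.45]
  [   0.00     0.95    -0.40]
  [  -0.30    -0.10     1.00]
Cofactors of I−A, C_ij = (−1)^(i+j)·(minor ij) (rows/columns in the sector order above):
  C_11 = (0.95)(1.00) − (-0.40)(-0.10) = 0.9100
  C_12 = −[(0.00)(1.00) − (-0.40)(-0.30)] = 0.1200
  C_13 = (0.00)(-0.10) − (0.95)(-0.30) = 0.2850
  C_21 = −[(-0.05)(1.00) − (-0.45)(-0.10)] = 0.0950
  C_22 = (0.70)(1.00) − (-0.45)(-0.30) = 0.5650
  C_23 = −[(0.70)(-0.10) − (-0.05)(-0.30)] = 0.0850
  C_31 = (-0.05)(-0.40) − (-0.45)(0.95) = 0.4475
  C_32 = −[(0.70)(-0.40) − (-0.45)(0.00)] = 0.2800
  C_33 = (0.70)(0.95) − (-0.05)(0.00) = 0.6650
det(I−A) = Σ_j (I−A)_1j·C_1j = (0.70)(0.9100) + (-0.05)(0.1200) + (-0.45)(0.2850) = 0.50275
adj(I−A) = Cᵀ =
  [ 0.9100   0.0950   0.4475]
  [ 0.1200   0.5650   0.2800]
  [ 0.2850   0.0850   0.6650]
(I − A)⁻¹ = adj(I−A) / det(I−A) ≈
  [   1.8100     0.1890     0.8901]
  [   0.2387     1.1238     0.5569]
  [   0.5669     0.1691     1.3227]
x = (I − A)⁻¹ d = adj(I−A)·d / det(I−A), with det(I−A) = 0.50275:
  x_1 = (0.9100·375 + 0.0950·250 + 0.4475·425) / 0.50275 = 555.1875 / 0.50275 ≈ 1104.30
  x_2 = (0.1200·375 + 0.5650·250 + 0.2800·425) / 0.50275 = 305.25 / 0.50275 ≈ 607.16
  x_3 = (0.2850·375 + 0.0850·250 + 0.6650·425) / 0.50275 = 410.75 / 0.50275 ≈ 817.01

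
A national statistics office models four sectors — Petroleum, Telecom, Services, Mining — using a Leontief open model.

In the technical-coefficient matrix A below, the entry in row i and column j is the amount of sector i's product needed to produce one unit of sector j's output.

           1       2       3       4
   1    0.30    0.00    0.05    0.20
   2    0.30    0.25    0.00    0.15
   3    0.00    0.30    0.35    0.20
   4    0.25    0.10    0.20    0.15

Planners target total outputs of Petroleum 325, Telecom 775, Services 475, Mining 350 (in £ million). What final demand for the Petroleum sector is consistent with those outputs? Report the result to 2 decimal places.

d_1 = 133.75

I − A =
  [   0.70     0.00    -0.05    -0.20]
  [  -0.30     0.75     0.00    -0.15]
  [   0.00    -0.30     0.65    -0.20]
  [  -0.25    -0.10    -0.20     0.85]
d = (I − A) x:
  d_1 = (+0.70)·325 + (+0.00)·775 + (-0.05)·475 + (-0.20)·350 = 133.75
  d_2 = (-0.30)·325 + (+0.75)·775 + (+0.00)·475 + (-0.15)·350 = 431.25
  d_3 = (+0.00)·325 + (-0.30)·775 + (+0.65)·475 + (-0.20)·350 = 6.25
  d_4 = (-0.25)·325 + (-0.10)·775 + (-0.20)·475 + (+0.85)·350 = 43.75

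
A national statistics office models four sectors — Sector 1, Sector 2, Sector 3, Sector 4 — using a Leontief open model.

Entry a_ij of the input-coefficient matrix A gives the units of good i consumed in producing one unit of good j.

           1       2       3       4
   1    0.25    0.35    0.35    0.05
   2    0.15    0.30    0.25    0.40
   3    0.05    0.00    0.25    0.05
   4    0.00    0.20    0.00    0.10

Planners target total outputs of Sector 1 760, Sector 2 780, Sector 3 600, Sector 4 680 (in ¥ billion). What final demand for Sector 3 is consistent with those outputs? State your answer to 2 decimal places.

d_3 = 378.00

I − A =
  [   0.75    -0.35    -0.35    -0.05]
  [  -0.15     0.70    -0.25    -0.40]
  [  -0.05     0.00     0.75    -0.05]
  [   0.00    -0.20     0.00     0.90]
d = (I − A) x:
  d_1 = (+0.75)·760 + (-0.35)·780 + (-0.35)·600 + (-0.05)·680 = 53.00
  d_2 = (-0.15)·760 + (+0.70)·780 + (-0.25)·600 + (-0.40)·680 = 10.00
  d_3 = (-0.05)·760 + (+0.00)·780 + (+0.75)·600 + (-0.05)·680 = 378.00
  d_4 = (+0.00)·760 + (-0.20)·780 + (+0.00)·600 + (+0.90)·680 = 456.00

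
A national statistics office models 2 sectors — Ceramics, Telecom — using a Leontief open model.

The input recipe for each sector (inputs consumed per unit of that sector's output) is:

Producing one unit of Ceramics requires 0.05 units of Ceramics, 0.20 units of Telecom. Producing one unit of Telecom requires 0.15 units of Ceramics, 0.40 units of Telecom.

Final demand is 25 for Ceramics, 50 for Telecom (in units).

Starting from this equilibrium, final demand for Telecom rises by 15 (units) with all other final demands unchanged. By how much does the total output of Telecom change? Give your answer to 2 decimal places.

I − A =
  [   0.95    -0.15]
  [  -0.20     0.60]
det(I−A) = (0.95)(0.60) − (-0.15)(-0.20) = 0.5400
adj(I−A) = [[0.60, 0.15], [0.20, 0.95]]
(I − A)⁻¹ = adj(I−A) / det(I−A) ≈
  [   1.1111     0.2778]
  [   0.3704     1.7593]
Δx = (I − A)⁻¹ Δd with Δd having +15 in the Telecom component and 0 elsewhere.
So Δx_2 = L_22 · (+15), where L_22 = adj(I−A)_22 / det(I−A) = 0.95 / 0.5400.
Δx_2 = 0.95 × (+15) / 0.5400 = 14.25 / 0.5400 ≈ 26.39.

Δx_2 = 26.39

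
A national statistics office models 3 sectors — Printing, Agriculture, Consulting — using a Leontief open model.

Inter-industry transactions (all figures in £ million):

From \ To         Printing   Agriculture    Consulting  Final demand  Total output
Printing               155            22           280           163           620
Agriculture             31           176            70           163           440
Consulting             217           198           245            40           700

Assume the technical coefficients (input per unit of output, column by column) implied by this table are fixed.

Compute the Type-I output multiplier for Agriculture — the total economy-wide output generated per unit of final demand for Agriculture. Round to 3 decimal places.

m_2 = 5.635

Technical coefficients a_ij = z_ij / X_j:
  a_11 = 155/620 = 0.25, a_21 = 31/620 = 0.05, a_31 = 217/620 = 0.35
  a_12 = 22/440 = 0.05, a_22 = 176/440 = 0.40, a_32 = 198/440 = 0.45
  a_13 = 280/700 = 0.40, a_23 = 70/700 = 0.10, a_33 = 245/700 = 0.35
I − A =
  [   0.75    -0.05    -0.40]
  [  -0.05     0.60    -0.10]
  [  -0.35    -0.45     0.65]
Cofactors of I−A, C_ij = (−1)^(i+j)·(minor ij) (rows/columns in the sector order above):
  C_11 = (0.60)(0.65) − (-0.10)(-0.45) = 0.3450
  C_12 = −[(-0.05)(0.65) − (-0.10)(-0.35)] = 0.0675
  C_13 = (-0.05)(-0.45) − (0.60)(-0.35) = 0.2325
  C_21 = −[(-0.05)(0.65) − (-0.40)(-0.45)] = 0.2125
  C_22 = (0.75)(0.65) − (-0.40)(-0.35) = 0.3475
  C_23 = −[(0.75)(-0.45) − (-0.05)(-0.35)] = 0.3550
  C_31 = (-0.05)(-0.10) − (-0.40)(0.60) = 0.2450
  C_32 = −[(0.75)(-0.10) − (-0.40)(-0.05)] = 0.0950
  C_33 = (0.75)(0.60) − (-0.05)(-0.05) = 0.4475
det(I−A) = Σ_j (I−A)_1j·C_1j = (0.75)(0.3450) + (-0.05)(0.0675) + (-0.40)(0.2325) = 0.162375
adj(I−A) = Cᵀ =
  [ 0.3450   0.2125   0.2450]
  [ 0.0675   0.3475   0.0950]
  [ 0.2325   0.3550   0.4475]
(I − A)⁻¹ = adj(I−A) / det(I−A) ≈
  [   2.1247     1.3087     1.5089]
  [   0.4157     2.1401     0.5851]
  [   1.4319     2.1863     2.7560]
The output multiplier for sector j is the column-j sum of the Leontief inverse (I − A)⁻¹ = adj(I−A) / det(I−A).
Column 2 of adj(I−A): (0.2125, 0.3475, 0.3550); det(I−A) = 0.162375.
m_2 = (0.2125 + 0.3475 + 0.3550) / 0.162375 = 0.915 / 0.162375 ≈ 5.635.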